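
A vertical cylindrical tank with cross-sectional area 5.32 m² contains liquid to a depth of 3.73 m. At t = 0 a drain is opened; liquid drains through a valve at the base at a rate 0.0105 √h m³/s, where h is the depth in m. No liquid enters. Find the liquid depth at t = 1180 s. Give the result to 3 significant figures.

Accumulation of liquid (constant cross-section A): A dh/dt = −0.0105 √h.
∫ h^(−1/2) dh = −(0.0105/A) ∫ dt, giving 2√h = 2√h₀ − (0.0105/A) t.
√h = √3.73 − 0.0105·1180/(2·5.32) = 1.9313 − 1.1645 = 0.76685.
h = 0.76685² = 0.58805 m.

0.588 m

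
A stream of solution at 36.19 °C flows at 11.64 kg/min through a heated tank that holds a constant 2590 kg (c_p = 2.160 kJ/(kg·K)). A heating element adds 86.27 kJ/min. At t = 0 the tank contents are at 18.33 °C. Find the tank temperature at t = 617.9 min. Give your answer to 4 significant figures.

38.30 °C

M c_p dT/dt = ṁ c_p (T_in − T) + Q̇.
τ = M/ṁ = 222.509 min; T_ss = T_in + Q̇/(ṁ c_p) = 36.19 + 86.27/(11.64·2.160) = 39.6213 °C.
T approaches T_ss exponentially: T(t) = T_ss + (T₀ − T_ss) e^(−t/τ).
T(617.9) = 39.6213 + (-21.2913)·e^(−617.9/222.509) = 39.6213 + (-21.2913)·0.0622267 = 38.2964 °C.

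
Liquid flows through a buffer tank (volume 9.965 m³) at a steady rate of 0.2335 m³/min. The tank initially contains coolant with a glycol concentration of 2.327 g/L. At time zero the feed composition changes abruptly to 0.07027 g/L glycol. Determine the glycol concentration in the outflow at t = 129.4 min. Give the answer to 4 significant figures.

Transient balance on the dissolved component: V dC/dt = Q(C_in − C).
Time constant τ = V/Q = 9.965/0.2335 = 42.6767 min.
This is linear first-order; C(t) = C_in + (C₀ − C_in) e^(−t/τ).
C(129.4) = 0.07027 + (2.327 − 0.07027)·e^(−129.4/42.6767) = 0.07027 + (2.25673)·0.0482142 = 0.179076 g/L.

0.1791 g/L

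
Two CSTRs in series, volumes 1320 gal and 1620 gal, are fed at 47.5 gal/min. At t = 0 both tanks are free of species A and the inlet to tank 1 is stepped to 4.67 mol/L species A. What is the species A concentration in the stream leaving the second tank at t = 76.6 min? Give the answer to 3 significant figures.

Each tank obeys Vᵢ dCᵢ/dt = Q(Cᵢ₋₁ − Cᵢ), so τᵢ = Vᵢ/Q.
τ₁ = 1320/47.5 = 27.789 min; τ₂ = 1620/47.5 = 34.105 min.
Tank 1: C₁ = C_in(1 − e^(−t/τ₁)). Tank 2 (τ₁ ≠ τ₂): C₂ = C_in[1 − (τ₁ e^(−t/τ₁) − τ₂ e^(−t/τ₂))/(τ₁ − τ₂)].
At t = 76.6: e^(−t/τ₁) = 0.063518, e^(−t/τ₂) = 0.10582.
C₂ = 4.67·[1 − (27.789·0.063518 − 34.105·0.10582)/(-6.3158)] = 4.67·0.70803 = 3.3065 mol/L.

3.31 mol/L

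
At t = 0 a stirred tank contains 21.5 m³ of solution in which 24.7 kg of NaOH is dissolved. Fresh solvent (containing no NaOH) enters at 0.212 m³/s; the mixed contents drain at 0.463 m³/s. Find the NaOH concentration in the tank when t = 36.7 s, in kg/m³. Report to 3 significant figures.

Total volume: dV/dt = Q_in − Q_out = -0.25100 m³/s, so V(t) = 21.5 − 0.25100 t and V(36.7) = 12.288 m³.
Species balance (pure solvent in): dm/dt = −Q_out · m/V(t).
Separate: dm/m = −Q_out dt/V(t) ⇒ ln(m/m₀) = −(Q_out/(Q_in−Q_out)) ln(V/V₀).
m = m₀ (V₀/V)^(Q_out/(Q_in−Q_out)) = 24.7 × (21.5/12.288)^(-1.8446) = 8.8014 kg.
C = m/V = 8.8014/12.288 = 0.71624 kg/m³.

0.716 kg/m³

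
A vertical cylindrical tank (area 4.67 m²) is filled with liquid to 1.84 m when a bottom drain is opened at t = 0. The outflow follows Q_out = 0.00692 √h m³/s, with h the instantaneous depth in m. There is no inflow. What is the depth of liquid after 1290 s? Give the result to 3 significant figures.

With no inflow, A dh/dt = −0.00692 √h.
Separate and integrate: 2(√h − √h₀) = −(0.00692/A) t.
√h = √1.84 − 0.00692·1290/(2·4.67) = 1.3565 − 0.95576 = 0.40071.
h = 0.40071² = 0.16057 m.

0.161 m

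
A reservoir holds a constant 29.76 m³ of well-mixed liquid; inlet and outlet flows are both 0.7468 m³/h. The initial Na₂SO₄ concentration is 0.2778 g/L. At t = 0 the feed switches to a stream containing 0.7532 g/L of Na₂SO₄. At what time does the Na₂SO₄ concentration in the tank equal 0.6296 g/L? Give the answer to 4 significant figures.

53.68 h

Unsteady species balance (constant V, well mixed): V dC/dt = Q(C_in − C), so τ = V/Q = 39.8500 h.
C(t) = C_in + (C₀ − C_in) e^(−t/τ). Set C = 0.6296 and solve for t:
e^(−t/τ) = (C − C_in)/(C₀ − C_in) = (0.6296 − 0.7532)/(0.2778 − 0.7532) = 0.259992
t = −τ ln(…) = 39.8500 × 1.34711 = 53.6822 h.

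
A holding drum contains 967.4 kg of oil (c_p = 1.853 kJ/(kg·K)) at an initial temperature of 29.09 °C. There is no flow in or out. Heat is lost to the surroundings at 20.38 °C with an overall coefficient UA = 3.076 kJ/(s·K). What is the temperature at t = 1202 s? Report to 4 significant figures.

M c_p dT/dt = −UA(T − T_amb).
dT/dt = (T_ss − T)/τ with T_ss = T_amb = 20.3800 °C, τ = M c_p/UA = 967.4·1.853/3.076 = 582.767 s.
Integrating: T(t) = T_ss + (T₀ − T_ss) e^(−t/τ).
T(1202) = 20.3800 + (8.71000)·0.127126 = 21.4873 °C.

21.49 °C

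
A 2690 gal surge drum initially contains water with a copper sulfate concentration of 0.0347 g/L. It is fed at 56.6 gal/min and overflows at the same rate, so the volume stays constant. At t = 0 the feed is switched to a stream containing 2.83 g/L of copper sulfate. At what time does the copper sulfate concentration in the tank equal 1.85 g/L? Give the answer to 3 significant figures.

49.8 min

Species balance: V dC/dt = Q(C_in − C) ⇒ τ = V/Q = 47.527 min.
C(t) = C_in + (C₀ − C_in) e^(−t/τ). Set C = 1.85 and solve for t:
e^(−t/τ) = (C − C_in)/(C₀ − C_in) = (1.85 − 2.83)/(0.0347 − 2.83) = 0.35059
t = −τ ln(…) = 47.527 × 1.0481 = 49.815 min.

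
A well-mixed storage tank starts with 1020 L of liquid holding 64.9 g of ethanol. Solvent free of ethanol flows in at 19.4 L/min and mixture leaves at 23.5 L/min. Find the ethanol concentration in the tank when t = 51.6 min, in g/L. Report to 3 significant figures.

Total volume: dV/dt = Q_in − Q_out = -4.1000 L/min, so V(t) = 1020 − 4.1000 t and V(51.6) = 808.44 L.
No ethanol enters, so dm/dt = −Q_out · (m/V).
Separate: dm/m = −Q_out dt/V(t) ⇒ ln(m/m₀) = −(Q_out/(Q_in−Q_out)) ln(V/V₀).
m = m₀ (V₀/V)^(Q_out/(Q_in−Q_out)) = 64.9 × (1020/808.44)^(-5.7317) = 17.124 g.
C = m/V = 17.124/808.44 = 0.021182 g/L.

0.0212 g/L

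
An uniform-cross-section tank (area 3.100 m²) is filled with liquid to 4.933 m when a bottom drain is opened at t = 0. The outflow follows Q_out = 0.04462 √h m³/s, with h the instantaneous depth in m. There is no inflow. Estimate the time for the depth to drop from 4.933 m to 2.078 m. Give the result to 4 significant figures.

A dh/dt = −Q_out = −0.04462 √h.
Separate and integrate: 2(√h − √h₀) = −(0.04462/A) t.
t = 2A(√h₀ − √h)/0.04462 = 2·3.100·(√4.933 − √2.078)/0.04462
  = 6.20000 × (2.22104 − 1.44153) / 0.04462 = 108.314 s.

108.3 s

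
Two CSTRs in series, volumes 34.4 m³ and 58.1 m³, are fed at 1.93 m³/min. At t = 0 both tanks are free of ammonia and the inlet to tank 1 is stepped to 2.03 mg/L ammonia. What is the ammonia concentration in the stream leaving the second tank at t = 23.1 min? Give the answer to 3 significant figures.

0.526 mg/L

Each tank obeys Vᵢ dCᵢ/dt = Q(Cᵢ₋₁ − Cᵢ), so τᵢ = Vᵢ/Q.
τ₁ = 34.4/1.93 = 17.824 min; τ₂ = 58.1/1.93 = 30.104 min.
Tank 1: C₁ = C_in(1 − e^(−t/τ₁)). Tank 2 (τ₁ ≠ τ₂): C₂ = C_in[1 − (τ₁ e^(−t/τ₁) − τ₂ e^(−t/τ₂))/(τ₁ − τ₂)].
At t = 23.1: e^(−t/τ₁) = 0.27362, e^(−t/τ₂) = 0.46424.
C₂ = 2.03·[1 − (17.824·0.27362 − 30.104·0.46424)/(-12.280)] = 2.03·0.25907 = 0.52592 mg/L.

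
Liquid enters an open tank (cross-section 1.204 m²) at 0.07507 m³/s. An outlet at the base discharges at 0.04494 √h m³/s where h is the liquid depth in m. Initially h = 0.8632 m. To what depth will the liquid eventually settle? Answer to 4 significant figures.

2.790 m

Level balance: A dh/dt = 0.07507 − 0.04494 √h. Setting dh/dt = 0:
Q_in = 0.04494 √h_ss ⇒ √h_ss = 0.07507/0.04494 = 1.67045.
h_ss = 1.67045² = 2.79040 m. (Since h₀ = 0.8632 m < h_ss, the level will rise toward this value.)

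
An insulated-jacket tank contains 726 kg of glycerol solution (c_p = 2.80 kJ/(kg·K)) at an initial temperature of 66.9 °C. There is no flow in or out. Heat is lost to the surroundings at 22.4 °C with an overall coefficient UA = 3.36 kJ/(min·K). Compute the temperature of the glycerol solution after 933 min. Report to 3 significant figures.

Lumped-capacitance energy balance: M c_p dT/dt = UA(T_amb − T).
dT/dt = (T_ss − T)/τ with T_ss = T_amb = 22.400 °C, τ = M c_p/UA = 726·2.80/3.36 = 605.00 min.
Integrating: T(t) = T_ss + (T₀ − T_ss) e^(−t/τ).
T(933) = 22.400 + (44.500)·0.21392 = 31.919 °C.

31.9 °C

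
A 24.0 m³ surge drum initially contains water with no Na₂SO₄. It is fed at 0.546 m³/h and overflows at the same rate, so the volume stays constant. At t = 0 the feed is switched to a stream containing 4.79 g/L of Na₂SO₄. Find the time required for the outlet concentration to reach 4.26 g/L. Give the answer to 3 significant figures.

Species balance: V dC/dt = Q(C_in − C) ⇒ τ = V/Q = 43.956 h.
C(t) = C_in + (C₀ − C_in) e^(−t/τ). Set C = 4.26 and solve for t:
e^(−t/τ) = (C − C_in)/(C₀ − C_in) = (4.26 − 4.79)/(0 − 4.79) = 0.11065
t = −τ ln(…) = 43.956 × 2.2014 = 96.765 h.

96.8 h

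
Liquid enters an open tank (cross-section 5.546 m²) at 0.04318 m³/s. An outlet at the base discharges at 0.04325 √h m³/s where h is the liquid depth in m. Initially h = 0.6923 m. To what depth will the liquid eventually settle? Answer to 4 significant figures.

0.9968 m

Accumulation of liquid (constant cross-section A): A dh/dt = Q_in − 0.04325 √h. At steady state dh/dt = 0:
Q_in = 0.04325 √h_ss ⇒ √h_ss = 0.04318/0.04325 = 0.998382.
h_ss = 0.998382² = 0.996766 m. (Since h₀ = 0.6923 m < h_ss, the level will rise toward this value.)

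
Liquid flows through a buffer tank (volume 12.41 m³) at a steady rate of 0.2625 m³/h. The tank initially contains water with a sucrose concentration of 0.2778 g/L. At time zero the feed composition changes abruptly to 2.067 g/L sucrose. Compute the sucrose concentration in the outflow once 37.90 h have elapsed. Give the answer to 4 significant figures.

1.264 g/L

Transient balance on the dissolved component: V dC/dt = Q(C_in − C).
Time constant τ = V/Q = 12.41/0.2625 = 47.2762 h.
C approaches C_in exponentially: C(t) = C_in + (C₀ − C_in) e^(−t/τ).
C(37.90) = 2.067 + (0.2778 − 2.067)·e^(−37.90/47.2762) = 2.067 + (-1.78920)·0.448578 = 1.26440 g/L.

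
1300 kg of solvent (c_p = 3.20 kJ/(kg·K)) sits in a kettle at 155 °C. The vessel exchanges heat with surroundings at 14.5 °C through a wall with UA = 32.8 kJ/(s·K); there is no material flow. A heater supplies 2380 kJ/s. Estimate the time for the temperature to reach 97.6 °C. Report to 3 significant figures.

Heat balance on the well-mixed liquid: M c_p dT/dt = −UA(T − T_amb) + Q̇.
τ = M c_p/UA = 126.83 s; T_ss = T_amb + Q̇/UA = 14.5 + 2380/32.8 = 87.061 °C.
T(t) = T_ss + (T₀ − T_ss)e^(−t/τ); set T = 97.6:
t = −τ ln[(T − T_ss)/(T₀ − T_ss)] = −126.83 · ln(0.15512) = 236.35 s.

236 s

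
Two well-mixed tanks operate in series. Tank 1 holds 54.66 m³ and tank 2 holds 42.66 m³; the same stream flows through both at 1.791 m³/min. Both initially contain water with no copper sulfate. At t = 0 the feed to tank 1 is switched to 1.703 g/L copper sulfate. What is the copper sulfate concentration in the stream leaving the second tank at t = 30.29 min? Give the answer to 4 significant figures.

Species balance on tank i: dCᵢ/dt = (Cᵢ₋₁ − Cᵢ)/τᵢ with τᵢ = Vᵢ/Q.
τ₁ = 54.66/1.791 = 30.5193 min; τ₂ = 42.66/1.791 = 23.8191 min.
Solving the cascade with C₁(0)=C₂(0)=0 gives C₂(t) = C_in[1 − (τ₁ e^(−t/τ₁) − τ₂ e^(−t/τ₂))/(τ₁ − τ₂)].
At t = 30.29: e^(−t/τ₁) = 0.370653, e^(−t/τ₂) = 0.280363.
C₂ = 1.703·[1 − (30.5193·0.370653 − 23.8191·0.280363)/(6.70017)] = 1.703·0.308366 = 0.525147 g/L.

0.5251 g/L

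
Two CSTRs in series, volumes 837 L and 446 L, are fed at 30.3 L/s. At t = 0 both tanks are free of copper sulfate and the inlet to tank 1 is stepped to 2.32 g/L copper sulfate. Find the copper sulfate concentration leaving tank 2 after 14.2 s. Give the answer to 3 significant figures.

0.358 g/L

Time constants: τᵢ = Vᵢ/Q for each well-mixed tank.
τ₁ = 837/30.3 = 27.624 s; τ₂ = 446/30.3 = 14.719 s.
Solving the cascade with C₁(0)=C₂(0)=0 gives C₂(t) = C_in[1 − (τ₁ e^(−t/τ₁) − τ₂ e^(−t/τ₂))/(τ₁ − τ₂)].
At t = 14.2: e^(−t/τ₁) = 0.59807, e^(−t/τ₂) = 0.38109.
C₂ = 2.32·[1 − (27.624·0.59807 − 14.719·0.38109)/(12.904)] = 2.32·0.15444 = 0.35829 g/L.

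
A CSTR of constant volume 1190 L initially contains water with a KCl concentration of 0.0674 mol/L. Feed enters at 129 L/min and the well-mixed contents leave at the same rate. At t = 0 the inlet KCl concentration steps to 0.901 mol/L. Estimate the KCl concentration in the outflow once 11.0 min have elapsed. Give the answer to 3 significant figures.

0.648 mol/L

Accumulation = in − out for the solute gives V dC/dt = Q(C_in − C).
Rewrite as dC/dt + C/τ = C_in/τ, τ = V/Q = 9.2248 min.
C approaches C_in exponentially: C(t) = C_in + (C₀ − C_in) e^(−t/τ).
C(11.0) = 0.901 + (0.0674 − 0.901)·e^(−11.0/9.2248) = 0.901 + (-0.83360)·0.30348 = 0.64802 mol/L.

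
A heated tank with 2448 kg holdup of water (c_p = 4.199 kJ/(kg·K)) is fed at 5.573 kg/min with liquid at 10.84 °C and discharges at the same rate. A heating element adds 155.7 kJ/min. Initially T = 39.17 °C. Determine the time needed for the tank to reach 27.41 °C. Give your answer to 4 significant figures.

343.5 min

Energy balance: M c_p dT/dt = ṁ c_p (T_in − T) + 155.7.
τ = M/ṁ = 439.261 min; T_ss = T_in + Q̇/(ṁ c_p) = 17.4936 °C.
T(t) = T_ss + (T₀ − T_ss) e^(−t/τ). Set T = 27.41:
e^(−t/τ) = (27.41 − 17.4936)/(39.17 − 17.4936) = 0.457476
t = −439.261 · ln(0.457476) = 343.516 min.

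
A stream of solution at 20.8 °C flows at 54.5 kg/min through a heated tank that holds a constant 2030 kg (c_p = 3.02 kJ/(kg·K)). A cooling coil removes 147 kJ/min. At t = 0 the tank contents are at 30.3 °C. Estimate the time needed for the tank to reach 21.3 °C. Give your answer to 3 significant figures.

74.9 min

M c_p dT/dt = ṁ c_p (T_in − T) − Q̇.
τ = M/ṁ = 37.248 min; T_ss = T_in − Q̇/(ṁ c_p) = 19.907 °C.
T(t) = T_ss + (T₀ − T_ss) e^(−t/τ). Set T = 21.3:
e^(−t/τ) = (21.3 − 19.907)/(30.3 − 19.907) = 0.13404
t = −37.248 · ln(0.13404) = 74.853 min.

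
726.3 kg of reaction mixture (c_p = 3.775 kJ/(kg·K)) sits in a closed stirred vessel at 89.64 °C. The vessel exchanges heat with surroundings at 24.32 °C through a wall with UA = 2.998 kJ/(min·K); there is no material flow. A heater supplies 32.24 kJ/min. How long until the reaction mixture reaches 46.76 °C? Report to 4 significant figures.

M c_p dT/dt = −UA(T − T_amb) + Q̇.
τ = M c_p/UA = 914.537 min; T_ss = T_amb + Q̇/UA = 24.32 + 32.24/2.998 = 35.0738 °C.
T(t) = T_ss + (T₀ − T_ss)e^(−t/τ); set T = 46.76:
t = −τ ln[(T − T_ss)/(T₀ − T_ss)] = −914.537 · ln(0.214165) = 1409.31 min.

1409 min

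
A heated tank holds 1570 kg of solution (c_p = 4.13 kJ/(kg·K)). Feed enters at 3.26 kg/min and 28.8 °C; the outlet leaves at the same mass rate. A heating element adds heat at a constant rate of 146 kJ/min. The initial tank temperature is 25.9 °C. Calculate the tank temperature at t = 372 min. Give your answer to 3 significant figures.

M c_p dT/dt = ṁ c_p (T_in − T) + Q̇.
Rearrange: dT/dt = (T_ss − T)/τ with τ = M/ṁ = 481.60 min and T_ss = T_in + Q̇/(ṁ c_p) = 39.644 °C.
Integrating: T(t) = T_ss + (T₀ − T_ss) e^(−t/τ).
T(372) = 39.644 + (-13.744)·e^(−372/481.60) = 39.644 + (-13.744)·0.46189 = 33.296 °C.

33.3 °C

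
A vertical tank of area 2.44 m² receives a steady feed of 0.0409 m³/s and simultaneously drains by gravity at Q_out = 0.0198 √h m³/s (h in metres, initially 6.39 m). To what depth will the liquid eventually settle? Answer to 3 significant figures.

Level balance: A dh/dt = 0.0409 − 0.0198 √h. Setting dh/dt = 0:
Q_in = 0.0198 √h_ss ⇒ √h_ss = 0.0409/0.0198 = 2.0657.
h_ss = 2.0657² = 4.2669 m. (Since h₀ = 6.39 m > h_ss, the level will fall toward this value.)

4.27 m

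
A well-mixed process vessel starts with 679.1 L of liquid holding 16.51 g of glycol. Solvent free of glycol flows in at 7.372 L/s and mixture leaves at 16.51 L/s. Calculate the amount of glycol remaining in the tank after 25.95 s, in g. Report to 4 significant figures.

7.598 g

Let m(t) be the amount of glycol. Volume: V(t) = V₀ + (Q_in − Q_out) t = 679.1 − 9.13800 t; V(25.95) = 441.969 L.
No glycol enters, so dm/dt = −Q_out · (m/V).
Separate: dm/m = −Q_out dt/V(t) ⇒ ln(m/m₀) = −(Q_out/(Q_in−Q_out)) ln(V/V₀).
m = m₀ (V₀/V)^(Q_out/(Q_in−Q_out)) = 16.51 × (679.1/441.969)^(-1.80674) = 7.59826 g.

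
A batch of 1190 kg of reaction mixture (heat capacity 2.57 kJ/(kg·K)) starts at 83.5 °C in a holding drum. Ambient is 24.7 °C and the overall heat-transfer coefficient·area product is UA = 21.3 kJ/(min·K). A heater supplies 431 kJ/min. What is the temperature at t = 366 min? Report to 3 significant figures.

M c_p dT/dt = −UA(T − T_amb) + Q̇.
dT/dt = (T_ss − T)/τ with T_ss = T_amb + Q̇/UA = 24.7 + 431/21.3 = 44.935 °C, τ = M c_p/UA = 1190·2.57/21.3 = 143.58 min.
T approaches T_ss exponentially: T(t) = T_ss + (T₀ − T_ss) e^(−t/τ).
T(366) = 44.935 + (38.565)·0.078155 = 47.949 °C.

47.9 °C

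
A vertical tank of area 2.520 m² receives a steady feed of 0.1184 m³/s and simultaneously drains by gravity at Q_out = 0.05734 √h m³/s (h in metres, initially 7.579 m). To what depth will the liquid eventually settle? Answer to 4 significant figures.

4.264 m

A dh/dt = Q_in − 0.05734 √h. Steady state requires inflow = outflow:
Q_in = 0.05734 √h_ss ⇒ √h_ss = 0.1184/0.05734 = 2.06488.
h_ss = 2.06488² = 4.26371 m. (Since h₀ = 7.579 m > h_ss, the level will fall toward this value.)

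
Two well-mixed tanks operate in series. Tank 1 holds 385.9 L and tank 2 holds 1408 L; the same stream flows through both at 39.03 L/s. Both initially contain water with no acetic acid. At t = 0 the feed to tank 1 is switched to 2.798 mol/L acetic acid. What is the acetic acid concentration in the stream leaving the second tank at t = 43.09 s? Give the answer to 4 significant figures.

1.644 mol/L

Time constants: τᵢ = Vᵢ/Q for each well-mixed tank.
τ₁ = 385.9/39.03 = 9.88727 s; τ₂ = 1408/39.03 = 36.0748 s.
Tank 1: C₁ = C_in(1 − e^(−t/τ₁)). Tank 2 (τ₁ ≠ τ₂): C₂ = C_in[1 − (τ₁ e^(−t/τ₁) − τ₂ e^(−t/τ₂))/(τ₁ − τ₂)].
At t = 43.09: e^(−t/τ₁) = 0.0128023, e^(−t/τ₂) = 0.302867.
C₂ = 2.798·[1 − (9.88727·0.0128023 − 36.0748·0.302867)/(-26.1875)] = 2.798·0.587618 = 1.64415 mol/L.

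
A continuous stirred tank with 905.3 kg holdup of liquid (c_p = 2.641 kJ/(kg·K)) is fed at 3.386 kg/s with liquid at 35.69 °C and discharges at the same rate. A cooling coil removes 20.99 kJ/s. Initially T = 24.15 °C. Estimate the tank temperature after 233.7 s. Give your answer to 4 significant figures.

Energy balance: M c_p dT/dt = ṁ c_p (T_in − T) − 20.99.
τ = M/ṁ = 267.366 s; T_ss = T_in − Q̇/(ṁ c_p) = 35.69 − 20.99/(3.386·2.641) = 33.3428 °C.
Integrating: T(t) = T_ss + (T₀ − T_ss) e^(−t/τ).
T(233.7) = 33.3428 + (-9.19276)·e^(−233.7/267.366) = 33.3428 + (-9.19276)·0.417244 = 29.5071 °C.

29.51 °C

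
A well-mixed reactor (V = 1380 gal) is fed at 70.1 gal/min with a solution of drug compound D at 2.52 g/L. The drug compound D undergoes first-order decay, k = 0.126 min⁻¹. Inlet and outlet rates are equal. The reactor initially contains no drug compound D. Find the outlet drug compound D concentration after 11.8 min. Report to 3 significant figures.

0.634 g/L

V dC/dt = Q(C_in − C) − k V C.
dC/dt = (Q/V) C_in − (Q/V + k) C; effective rate a = Q/V + k = 0.050797 + 0.126 = 0.17680 min⁻¹.
C_ss = Q C_in/(Q + kV) = 0.72404 g/L; C(t) = C_ss + (C₀ − C_ss) e^(−a t).
C(11.8) = 0.72404 + (-0.72404)·e^(−0.17680·11.8) = 0.72404 + (-0.72404)·0.12416 = 0.63415 g/L.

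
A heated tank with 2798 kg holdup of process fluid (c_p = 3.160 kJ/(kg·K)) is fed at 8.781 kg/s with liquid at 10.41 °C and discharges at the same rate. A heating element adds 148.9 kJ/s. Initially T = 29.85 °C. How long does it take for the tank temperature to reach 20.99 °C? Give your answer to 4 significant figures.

316.4 s

Energy balance: M c_p dT/dt = ṁ c_p (T_in − T) + 148.9.
τ = M/ṁ = 318.643 s; T_ss = T_in + Q̇/(ṁ c_p) = 15.7762 °C.
T(t) = T_ss + (T₀ − T_ss) e^(−t/τ). Set T = 20.99:
e^(−t/τ) = (20.99 − 15.7762)/(29.85 − 15.7762) = 0.370463
t = −318.643 · ln(0.370463) = 316.412 s.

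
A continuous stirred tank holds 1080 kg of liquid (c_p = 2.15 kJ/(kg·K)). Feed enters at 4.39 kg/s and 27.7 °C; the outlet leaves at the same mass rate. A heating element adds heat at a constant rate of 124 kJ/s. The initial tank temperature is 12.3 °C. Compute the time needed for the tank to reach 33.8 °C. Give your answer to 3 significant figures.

344 s

M c_p dT/dt = ṁ c_p (T_in − T) + Q̇.
τ = M/ṁ = 246.01 s; T_ss = T_in + Q̇/(ṁ c_p) = 40.838 °C.
T(t) = T_ss + (T₀ − T_ss) e^(−t/τ). Set T = 33.8:
e^(−t/τ) = (33.8 − 40.838)/(12.3 − 40.838) = 0.24661
t = −246.01 · ln(0.24661) = 344.41 s.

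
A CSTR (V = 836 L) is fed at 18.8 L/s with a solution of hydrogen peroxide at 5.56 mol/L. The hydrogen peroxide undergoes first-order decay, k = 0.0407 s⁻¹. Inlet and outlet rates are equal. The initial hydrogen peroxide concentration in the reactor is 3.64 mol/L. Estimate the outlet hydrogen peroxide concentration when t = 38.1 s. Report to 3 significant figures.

2.13 mol/L

Species balance: V dC/dt = Q C_in − Q C − k V C.
dC/dt = (Q/V) C_in − (Q/V + k) C; effective rate a = Q/V + k = 0.022488 + 0.0407 = 0.063188 s⁻¹.
C_ss = Q C_in/(Q + kV) = 1.9788 mol/L; C(t) = C_ss + (C₀ − C_ss) e^(−a t).
C(38.1) = 1.9788 + (1.6612)·e^(−0.063188·38.1) = 1.9788 + (1.6612)·0.090043 = 2.1283 mol/L.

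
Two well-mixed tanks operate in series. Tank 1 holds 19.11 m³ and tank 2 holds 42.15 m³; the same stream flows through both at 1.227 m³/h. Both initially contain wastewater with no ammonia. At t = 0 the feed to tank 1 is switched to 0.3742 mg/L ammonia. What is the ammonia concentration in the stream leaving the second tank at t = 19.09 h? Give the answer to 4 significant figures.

Species balance on tank i: dCᵢ/dt = (Cᵢ₋₁ − Cᵢ)/τᵢ with τᵢ = Vᵢ/Q.
τ₁ = 19.11/1.227 = 15.5746 h; τ₂ = 42.15/1.227 = 34.3521 h.
Tank 1: C₁ = C_in(1 − e^(−t/τ₁)). Tank 2 (τ₁ ≠ τ₂): C₂ = C_in[1 − (τ₁ e^(−t/τ₁) − τ₂ e^(−t/τ₂))/(τ₁ − τ₂)].
At t = 19.09: e^(−t/τ₁) = 0.293547, e^(−t/τ₂) = 0.573661.
C₂ = 0.3742·[1 − (15.5746·0.293547 − 34.3521·0.573661)/(-18.7775)] = 0.3742·0.194005 = 0.0725965 mg/L.

0.07260 mg/L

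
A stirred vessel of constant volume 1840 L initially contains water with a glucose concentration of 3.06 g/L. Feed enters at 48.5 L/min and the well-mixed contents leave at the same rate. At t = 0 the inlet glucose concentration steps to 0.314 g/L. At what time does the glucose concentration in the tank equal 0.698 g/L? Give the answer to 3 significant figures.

74.6 min

Species balance: V dC/dt = Q(C_in − C) ⇒ τ = V/Q = 37.938 min.
C(t) = C_in + (C₀ − C_in) e^(−t/τ). Set C = 0.698 and solve for t:
e^(−t/τ) = (C − C_in)/(C₀ − C_in) = (0.698 − 0.314)/(3.06 − 0.314) = 0.13984
t = −τ ln(…) = 37.938 × 1.9673 = 74.634 min.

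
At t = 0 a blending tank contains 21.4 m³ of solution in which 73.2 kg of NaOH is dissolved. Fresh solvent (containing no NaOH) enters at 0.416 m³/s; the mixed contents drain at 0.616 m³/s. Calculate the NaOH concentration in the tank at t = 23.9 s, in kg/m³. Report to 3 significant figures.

Let m(t) be the amount of NaOH. Volume: V(t) = V₀ + (Q_in − Q_out) t = 21.4 − 0.20000 t; V(23.9) = 16.620 m³.
Solute balance: dm/dt = 0 − Q_out C = −Q_out m/V(t).
Separate: dm/m = −Q_out dt/V(t) ⇒ ln(m/m₀) = −(Q_out/(Q_in−Q_out)) ln(V/V₀).
m = m₀ (V₀/V)^(Q_out/(Q_in−Q_out)) = 73.2 × (21.4/16.620)^(-3.0800) = 33.603 kg.
C = m/V = 33.603/16.620 = 2.0219 kg/m³.

2.02 kg/m³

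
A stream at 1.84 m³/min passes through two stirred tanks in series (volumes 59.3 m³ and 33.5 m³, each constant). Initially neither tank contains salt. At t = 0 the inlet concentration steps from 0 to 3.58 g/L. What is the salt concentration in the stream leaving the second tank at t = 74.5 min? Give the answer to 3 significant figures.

2.84 g/L

Time constants: τᵢ = Vᵢ/Q for each well-mixed tank.
τ₁ = 59.3/1.84 = 32.228 min; τ₂ = 33.5/1.84 = 18.207 min.
Tank 1: C₁ = C_in(1 − e^(−t/τ₁)). Tank 2 (τ₁ ≠ τ₂): C₂ = C_in[1 − (τ₁ e^(−t/τ₁) − τ₂ e^(−t/τ₂))/(τ₁ − τ₂)].
At t = 74.5: e^(−t/τ₁) = 0.099099, e^(−t/τ₂) = 0.016707.
C₂ = 3.58·[1 − (32.228·0.099099 − 18.207·0.016707)/(14.022)] = 3.58·0.79392 = 2.8422 g/L.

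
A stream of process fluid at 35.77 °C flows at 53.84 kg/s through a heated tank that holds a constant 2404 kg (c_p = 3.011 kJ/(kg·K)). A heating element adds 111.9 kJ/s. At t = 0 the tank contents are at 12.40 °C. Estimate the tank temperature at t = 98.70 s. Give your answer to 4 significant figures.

33.82 °C

M c_p dT/dt = ṁ c_p (T_in − T) + Q̇.
Rearrange: dT/dt = (T_ss − T)/τ with τ = M/ṁ = 44.6508 s and T_ss = T_in + Q̇/(ṁ c_p) = 36.4603 °C.
Integrating: T(t) = T_ss + (T₀ − T_ss) e^(−t/τ).
T(98.70) = 36.4603 + (-24.0603)·e^(−98.70/44.6508) = 36.4603 + (-24.0603)·0.109647 = 33.8221 °C.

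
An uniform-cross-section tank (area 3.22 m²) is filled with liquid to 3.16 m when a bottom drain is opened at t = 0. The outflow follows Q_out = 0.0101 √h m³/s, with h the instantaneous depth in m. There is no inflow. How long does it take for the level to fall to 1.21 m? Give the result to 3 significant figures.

Mass balance (ρ constant): A dh/dt = −0.0101 √h.
∫ h^(−1/2) dh = −(0.0101/A) ∫ dt, giving 2√h = 2√h₀ − (0.0101/A) t.
t = 2A(√h₀ − √h)/0.0101 = 2·3.22·(√3.16 − √1.21)/0.0101
  = 6.4400 × (1.7776 − 1.1000) / 0.0101 = 432.08 s.

432 s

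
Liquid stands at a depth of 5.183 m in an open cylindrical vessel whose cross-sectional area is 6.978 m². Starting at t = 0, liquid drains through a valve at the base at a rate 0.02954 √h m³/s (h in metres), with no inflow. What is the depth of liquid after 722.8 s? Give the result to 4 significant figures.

0.5576 m

A dh/dt = −Q_out = −0.02954 √h.
This is separable: 2 d(√h)/dt = −0.02954/A, so √h = √h₀ − (0.02954/(2A)) t.
√h = √5.183 − 0.02954·722.8/(2·6.978) = 2.27662 − 1.52992 = 0.746704.
h = 0.746704² = 0.557567 m.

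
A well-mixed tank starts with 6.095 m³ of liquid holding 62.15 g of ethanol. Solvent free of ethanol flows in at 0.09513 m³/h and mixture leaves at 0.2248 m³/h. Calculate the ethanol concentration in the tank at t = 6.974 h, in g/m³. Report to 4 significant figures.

9.064 g/m³

Let m(t) be the amount of ethanol. Volume: V(t) = V₀ + (Q_in − Q_out) t = 6.095 − 0.129670 t; V(6.974) = 5.19068 m³.
No ethanol enters, so dm/dt = −Q_out · (m/V).
dm/m = −Q_out dt/(V₀ − 0.129670 t); integrating gives ln(m/m₀) = −(Q_out/(Q_in−Q_out)) ln(V/V₀).
m = m₀ (V₀/V)^(Q_out/(Q_in−Q_out)) = 62.15 × (6.095/5.19068)^(-1.73363) = 47.0459 g.
C = m/V = 47.0459/5.19068 = 9.06352 g/m³.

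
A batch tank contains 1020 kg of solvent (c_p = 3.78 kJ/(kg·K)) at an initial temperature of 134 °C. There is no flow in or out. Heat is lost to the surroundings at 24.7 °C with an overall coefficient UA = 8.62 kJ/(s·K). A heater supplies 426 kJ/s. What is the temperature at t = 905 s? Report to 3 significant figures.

82.0 °C

Heat balance on the well-mixed liquid: M c_p dT/dt = −UA(T − T_amb) + Q̇.
dT/dt = (T_ss − T)/τ with T_ss = T_amb + Q̇/UA = 24.7 + 426/8.62 = 74.120 °C, τ = M c_p/UA = 1020·3.78/8.62 = 447.29 s.
T approaches T_ss exponentially: T(t) = T_ss + (T₀ − T_ss) e^(−t/τ).
T(905) = 74.120 + (59.880)·0.13222 = 82.037 °C.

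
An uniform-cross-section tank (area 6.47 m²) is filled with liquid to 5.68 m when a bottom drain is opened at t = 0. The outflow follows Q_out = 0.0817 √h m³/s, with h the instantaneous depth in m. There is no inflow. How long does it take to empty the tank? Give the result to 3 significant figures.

Volume balance on the tank: A dh/dt = −0.0817 √h.
Separate and integrate: 2(√h − √h₀) = −(0.0817/A) t.
Tank is empty when √h = 0: t_empty = 2A√h₀/0.0817.
t_empty = 2·6.47·√5.68/0.0817 = 12.940·2.3833/0.0817 = 377.47 s.

377 s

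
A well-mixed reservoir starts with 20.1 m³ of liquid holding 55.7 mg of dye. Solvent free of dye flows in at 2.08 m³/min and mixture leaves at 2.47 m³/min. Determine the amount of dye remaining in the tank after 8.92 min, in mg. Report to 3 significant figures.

16.7 mg

Let m(t) be the amount of dye. Volume: V(t) = V₀ + (Q_in − Q_out) t = 20.1 − 0.39000 t; V(8.92) = 16.621 m³.
No dye enters, so dm/dt = −Q_out · (m/V).
Separate: dm/m = −Q_out dt/V(t) ⇒ ln(m/m₀) = −(Q_out/(Q_in−Q_out)) ln(V/V₀).
m = m₀ (V₀/V)^(Q_out/(Q_in−Q_out)) = 55.7 × (20.1/16.621)^(-6.3333) = 16.716 mg.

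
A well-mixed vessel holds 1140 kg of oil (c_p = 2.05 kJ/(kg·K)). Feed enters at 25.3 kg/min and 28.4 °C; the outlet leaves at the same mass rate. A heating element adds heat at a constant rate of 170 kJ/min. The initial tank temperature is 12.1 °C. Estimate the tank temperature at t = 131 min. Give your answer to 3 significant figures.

30.6 °C

M c_p dT/dt = ṁ c_p (T_in − T) + Q̇.
τ = M/ṁ = 45.059 min; T_ss = T_in + Q̇/(ṁ c_p) = 28.4 + 170/(25.3·2.05) = 31.678 °C.
Integrating: T(t) = T_ss + (T₀ − T_ss) e^(−t/τ).
T(131) = 31.678 + (-19.578)·e^(−131/45.059) = 31.678 + (-19.578)·0.054624 = 30.608 °C.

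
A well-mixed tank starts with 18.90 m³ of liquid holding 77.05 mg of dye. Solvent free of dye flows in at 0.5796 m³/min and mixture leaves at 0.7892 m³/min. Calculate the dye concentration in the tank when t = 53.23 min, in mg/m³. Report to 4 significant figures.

Total volume: dV/dt = Q_in − Q_out = -0.209600 m³/min, so V(t) = 18.90 − 0.209600 t and V(53.23) = 7.74299 m³.
No dye enters, so dm/dt = −Q_out · (m/V).
Separate: dm/m = −Q_out dt/V(t) ⇒ ln(m/m₀) = −(Q_out/(Q_in−Q_out)) ln(V/V₀).
m = m₀ (V₀/V)^(Q_out/(Q_in−Q_out)) = 77.05 × (18.90/7.74299)^(-3.76527) = 2.67628 mg.
C = m/V = 2.67628/7.74299 = 0.345639 mg/m³.

0.3456 mg/m³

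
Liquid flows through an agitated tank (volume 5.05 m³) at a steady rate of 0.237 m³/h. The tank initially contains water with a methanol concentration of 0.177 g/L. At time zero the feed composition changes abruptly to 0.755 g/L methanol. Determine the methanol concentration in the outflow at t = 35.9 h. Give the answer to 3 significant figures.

0.648 g/L

Mass balance on the solute (V constant): V dC/dt = Q(C_in − C).
Time constant τ = V/Q = 5.05/0.237 = 21.308 h.
This is linear first-order; C(t) = C_in + (C₀ − C_in) e^(−t/τ).
C(35.9) = 0.755 + (0.177 − 0.755)·e^(−35.9/21.308) = 0.755 + (-0.57800)·0.18548 = 0.64779 g/L.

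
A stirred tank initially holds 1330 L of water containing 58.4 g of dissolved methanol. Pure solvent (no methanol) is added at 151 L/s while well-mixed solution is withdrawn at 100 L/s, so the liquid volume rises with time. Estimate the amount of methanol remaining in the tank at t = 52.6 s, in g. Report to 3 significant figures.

Let m(t) be the amount of methanol. Volume: V(t) = V₀ + (Q_in − Q_out) t = 1330 + 51.000 t; V(52.6) = 4012.6 L.
No methanol enters, so dm/dt = −Q_out · (m/V).
dm/m = −Q_out dt/(V₀ + 51.000 t); integrating gives ln(m/m₀) = −(Q_out/(Q_in−Q_out)) ln(V/V₀).
m = m₀ (V₀/V)^(Q_out/(Q_in−Q_out)) = 58.4 × (1330/4012.6)^(1.9608) = 6.6999 g.

6.70 g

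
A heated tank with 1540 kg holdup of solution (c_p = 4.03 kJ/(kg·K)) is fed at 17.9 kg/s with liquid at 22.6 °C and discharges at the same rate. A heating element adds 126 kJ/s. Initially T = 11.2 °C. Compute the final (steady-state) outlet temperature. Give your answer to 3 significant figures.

First-law balance (no shaft work): M c_p dT/dt = ṁ c_p (T_in − T) + 126.
At steady state dT/dt = 0 ⇒ T_ss = T_in + Q̇/(ṁ c_p) = 22.6 + 126/(17.9·4.03) = 24.347 °C.

24.3 °C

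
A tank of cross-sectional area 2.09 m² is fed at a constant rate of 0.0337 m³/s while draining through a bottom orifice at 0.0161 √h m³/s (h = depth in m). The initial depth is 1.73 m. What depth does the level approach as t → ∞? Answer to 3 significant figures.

4.38 m

Unsteady balance on liquid volume: A dh/dt = Q_in − 0.0161 √h. At steady state dh/dt = 0:
Q_in = 0.0161 √h_ss ⇒ √h_ss = 0.0337/0.0161 = 2.0932.
h_ss = 2.0932² = 4.3814 m. (Since h₀ = 1.73 m < h_ss, the level will rise toward this value.)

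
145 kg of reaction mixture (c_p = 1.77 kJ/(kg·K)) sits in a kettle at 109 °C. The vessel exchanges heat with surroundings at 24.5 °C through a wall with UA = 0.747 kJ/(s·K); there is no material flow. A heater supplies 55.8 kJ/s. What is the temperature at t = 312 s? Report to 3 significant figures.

103 °C

Lumped-capacitance energy balance: M c_p dT/dt = UA(T_amb − T) + Q̇.
dT/dt = (T_ss − T)/τ with T_ss = T_amb + Q̇/UA = 24.5 + 55.8/0.747 = 99.199 °C, τ = M c_p/UA = 145·1.77/0.747 = 343.57 s.
T approaches T_ss exponentially: T(t) = T_ss + (T₀ − T_ss) e^(−t/τ).
T(312) = 99.199 + (9.8012)·0.40329 = 103.15 °C.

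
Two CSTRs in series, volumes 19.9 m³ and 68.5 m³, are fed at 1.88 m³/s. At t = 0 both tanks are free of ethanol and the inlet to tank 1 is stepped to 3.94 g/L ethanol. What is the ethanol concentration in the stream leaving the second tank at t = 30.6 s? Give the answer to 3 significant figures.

Species balance on tank i: dCᵢ/dt = (Cᵢ₋₁ − Cᵢ)/τᵢ with τᵢ = Vᵢ/Q.
τ₁ = 19.9/1.88 = 10.585 s; τ₂ = 68.5/1.88 = 36.436 s.
Tank 1: C₁ = C_in(1 − e^(−t/τ₁)). Tank 2 (τ₁ ≠ τ₂): C₂ = C_in[1 − (τ₁ e^(−t/τ₁) − τ₂ e^(−t/τ₂))/(τ₁ − τ₂)].
At t = 30.6: e^(−t/τ₁) = 0.055529, e^(−t/τ₂) = 0.43179.
C₂ = 3.94·[1 − (10.585·0.055529 − 36.436·0.43179)/(-25.851)] = 3.94·0.41415 = 1.6317 g/L.

1.63 g/L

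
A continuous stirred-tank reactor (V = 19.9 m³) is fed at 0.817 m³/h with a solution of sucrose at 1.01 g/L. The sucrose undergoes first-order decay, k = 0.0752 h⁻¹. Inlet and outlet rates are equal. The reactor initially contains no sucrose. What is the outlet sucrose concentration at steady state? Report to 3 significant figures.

V dC/dt = Q(C_in − C) − k V C.
Steady state (dC/dt = 0): C_ss = Q C_in/(Q + kV) = C_in/(1 + kV/Q).
C_ss = 0.817·1.01/(0.817 + 0.0752·19.9) = 0.82517/2.3135 = 0.35668 g/L.

0.357 g/L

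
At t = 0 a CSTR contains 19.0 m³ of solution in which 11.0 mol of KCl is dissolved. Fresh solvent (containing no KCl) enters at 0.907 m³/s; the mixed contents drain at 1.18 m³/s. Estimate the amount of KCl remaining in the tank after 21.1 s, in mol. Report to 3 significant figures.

Total volume: dV/dt = Q_in − Q_out = -0.27300 m³/s, so V(t) = 19.0 − 0.27300 t and V(21.1) = 13.240 m³.
No KCl enters, so dm/dt = −Q_out · (m/V).
Separate: dm/m = −Q_out dt/V(t) ⇒ ln(m/m₀) = −(Q_out/(Q_in−Q_out)) ln(V/V₀).
m = m₀ (V₀/V)^(Q_out/(Q_in−Q_out)) = 11.0 × (19.0/13.240)^(-4.3223) = 2.3085 mol.

2.31 mol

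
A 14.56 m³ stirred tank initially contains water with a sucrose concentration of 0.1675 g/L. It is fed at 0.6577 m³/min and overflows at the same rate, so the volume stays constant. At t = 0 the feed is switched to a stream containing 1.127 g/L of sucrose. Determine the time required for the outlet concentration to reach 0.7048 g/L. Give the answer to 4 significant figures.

Species balance: V dC/dt = Q(C_in − C) ⇒ τ = V/Q = 22.1378 min.
C(t) = C_in + (C₀ − C_in) e^(−t/τ). Set C = 0.7048 and solve for t:
e^(−t/τ) = (C − C_in)/(C₀ − C_in) = (0.7048 − 1.127)/(0.1675 − 1.127) = 0.440021
t = −τ ln(…) = 22.1378 × 0.820933 = 18.1736 min.

18.17 min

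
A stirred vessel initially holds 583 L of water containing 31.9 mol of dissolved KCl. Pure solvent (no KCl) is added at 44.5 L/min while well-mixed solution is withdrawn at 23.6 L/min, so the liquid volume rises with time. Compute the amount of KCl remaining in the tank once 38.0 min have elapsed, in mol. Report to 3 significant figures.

12.1 mol

Let m(t) be the amount of KCl. Volume: V(t) = V₀ + (Q_in − Q_out) t = 583 + 20.900 t; V(38.0) = 1377.2 L.
Solute balance: dm/dt = 0 − Q_out C = −Q_out m/V(t).
Separate: dm/m = −Q_out dt/V(t) ⇒ ln(m/m₀) = −(Q_out/(Q_in−Q_out)) ln(V/V₀).
m = m₀ (V₀/V)^(Q_out/(Q_in−Q_out)) = 31.9 × (583/1377.2)^(1.1292) = 12.085 mol.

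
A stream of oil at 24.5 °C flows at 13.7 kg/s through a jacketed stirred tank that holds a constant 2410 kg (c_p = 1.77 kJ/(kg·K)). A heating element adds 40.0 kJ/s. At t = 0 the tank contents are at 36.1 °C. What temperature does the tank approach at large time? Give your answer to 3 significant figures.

26.1 °C

First-law balance (no shaft work): M c_p dT/dt = ṁ c_p (T_in − T) + 40.0.
At steady state dT/dt = 0 ⇒ T_ss = T_in + Q̇/(ṁ c_p) = 24.5 + 40.0/(13.7·1.77) = 26.150 °C.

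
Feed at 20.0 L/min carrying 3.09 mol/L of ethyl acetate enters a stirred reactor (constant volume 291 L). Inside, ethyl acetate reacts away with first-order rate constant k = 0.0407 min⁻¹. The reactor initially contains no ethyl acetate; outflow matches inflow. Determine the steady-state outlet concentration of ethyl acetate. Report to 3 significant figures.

Accumulation = in − out − consumed: V dC/dt = Q C_in − Q C − k V C.
Steady state (dC/dt = 0): C_ss = Q C_in/(Q + kV) = C_in/(1 + kV/Q).
C_ss = 20.0·3.09/(20.0 + 0.0407·291) = 61.800/31.844 = 1.9407 mol/L.

1.94 mol/L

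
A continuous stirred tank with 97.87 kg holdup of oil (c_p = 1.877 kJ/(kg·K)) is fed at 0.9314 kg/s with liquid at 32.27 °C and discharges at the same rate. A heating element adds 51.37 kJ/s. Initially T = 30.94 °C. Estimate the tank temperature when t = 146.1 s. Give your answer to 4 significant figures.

M c_p dT/dt = ṁ c_p (T_in − T) + Q̇.
τ = M/ṁ = 105.078 s; T_ss = T_in + Q̇/(ṁ c_p) = 32.27 + 51.37/(0.9314·1.877) = 61.6539 °C.
T approaches T_ss exponentially: T(t) = T_ss + (T₀ − T_ss) e^(−t/τ).
T(146.1) = 61.6539 + (-30.7139)·e^(−146.1/105.078) = 61.6539 + (-30.7139)·0.248978 = 54.0068 °C.

54.01 °C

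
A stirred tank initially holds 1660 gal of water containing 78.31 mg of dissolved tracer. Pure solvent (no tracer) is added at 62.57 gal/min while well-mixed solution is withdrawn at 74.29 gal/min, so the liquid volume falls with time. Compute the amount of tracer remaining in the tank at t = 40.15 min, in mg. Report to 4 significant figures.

9.467 mg

Let m(t) be the amount of tracer. Volume: V(t) = V₀ + (Q_in − Q_out) t = 1660 − 11.7200 t; V(40.15) = 1189.44 gal.
Solute balance: dm/dt = 0 − Q_out C = −Q_out m/V(t).
Separate: dm/m = −Q_out dt/V(t) ⇒ ln(m/m₀) = −(Q_out/(Q_in−Q_out)) ln(V/V₀).
m = m₀ (V₀/V)^(Q_out/(Q_in−Q_out)) = 78.31 × (1660/1189.44)^(-6.33874) = 9.46654 mg.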